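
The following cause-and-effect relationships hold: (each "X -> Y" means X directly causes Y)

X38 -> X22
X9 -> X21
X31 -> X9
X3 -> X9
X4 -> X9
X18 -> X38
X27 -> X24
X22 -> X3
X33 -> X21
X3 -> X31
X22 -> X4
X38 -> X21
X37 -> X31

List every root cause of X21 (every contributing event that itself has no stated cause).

X18, X33, X37

Tracing upstream from X21: X21 ← X38 ← X18.
A separate upstream branch: X21 ← X9 ← X31 ← X37.
A separate upstream branch: X21 ← X33.
Each of those chain origins has no stated cause.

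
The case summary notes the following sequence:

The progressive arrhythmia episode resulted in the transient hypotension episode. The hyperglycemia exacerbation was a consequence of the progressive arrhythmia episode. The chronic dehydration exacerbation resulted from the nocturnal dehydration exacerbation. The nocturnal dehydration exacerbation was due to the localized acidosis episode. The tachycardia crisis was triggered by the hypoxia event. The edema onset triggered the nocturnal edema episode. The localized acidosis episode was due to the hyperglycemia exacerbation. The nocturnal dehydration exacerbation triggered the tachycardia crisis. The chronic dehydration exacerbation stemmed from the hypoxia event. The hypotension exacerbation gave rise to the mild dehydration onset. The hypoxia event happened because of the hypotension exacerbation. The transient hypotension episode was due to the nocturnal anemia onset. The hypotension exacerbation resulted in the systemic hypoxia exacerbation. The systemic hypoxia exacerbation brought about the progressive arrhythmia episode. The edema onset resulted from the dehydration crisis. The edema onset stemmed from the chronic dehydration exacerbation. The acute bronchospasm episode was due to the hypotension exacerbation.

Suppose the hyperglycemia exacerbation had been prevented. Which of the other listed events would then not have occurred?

the localized acidosis episode, the nocturnal dehydration exacerbation

Downstream of the hyperglycemia exacerbation: the localized acidosis episode, the nocturnal dehydration exacerbation, the chronic dehydration exacerbation, the edema onset, the nocturnal edema episode, the tachycardia crisis.
Of those, still caused via another path: the chronic dehydration exacerbation, the edema onset, the nocturnal edema episode, the tachycardia crisis.
The remainder have no surviving cause.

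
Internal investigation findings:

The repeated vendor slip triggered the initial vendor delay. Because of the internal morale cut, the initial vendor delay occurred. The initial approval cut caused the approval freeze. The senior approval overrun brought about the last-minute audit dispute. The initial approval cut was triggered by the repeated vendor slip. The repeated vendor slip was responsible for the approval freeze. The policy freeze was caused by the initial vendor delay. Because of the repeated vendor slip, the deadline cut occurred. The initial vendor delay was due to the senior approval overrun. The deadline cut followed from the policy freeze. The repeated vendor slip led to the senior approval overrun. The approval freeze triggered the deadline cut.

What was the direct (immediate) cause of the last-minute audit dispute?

the senior approval overrun

Upstream contributors include the repeated vendor slip, but only the senior approval overrun feeds directly into the last-minute audit dispute.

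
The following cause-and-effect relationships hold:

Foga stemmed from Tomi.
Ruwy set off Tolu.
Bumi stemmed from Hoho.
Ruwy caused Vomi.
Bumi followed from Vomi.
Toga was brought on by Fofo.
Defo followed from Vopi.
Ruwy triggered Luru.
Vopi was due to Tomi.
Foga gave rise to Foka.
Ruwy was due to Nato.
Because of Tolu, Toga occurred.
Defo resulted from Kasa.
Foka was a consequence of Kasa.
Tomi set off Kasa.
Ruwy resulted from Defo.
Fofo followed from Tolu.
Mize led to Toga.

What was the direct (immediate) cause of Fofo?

Upstream contributors include Nato, Tomi, Kasa, Vopi, Defo, Ruwy, but only Tolu feeds directly into Fofo.

Tolu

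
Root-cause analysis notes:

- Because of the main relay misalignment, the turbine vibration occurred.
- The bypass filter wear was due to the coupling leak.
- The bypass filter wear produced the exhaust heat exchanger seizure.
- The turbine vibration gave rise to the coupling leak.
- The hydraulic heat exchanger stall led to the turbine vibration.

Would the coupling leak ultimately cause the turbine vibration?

The coupling leak leads to the bypass filter wear, the exhaust heat exchanger seizure; the turbine vibration is not among them.

No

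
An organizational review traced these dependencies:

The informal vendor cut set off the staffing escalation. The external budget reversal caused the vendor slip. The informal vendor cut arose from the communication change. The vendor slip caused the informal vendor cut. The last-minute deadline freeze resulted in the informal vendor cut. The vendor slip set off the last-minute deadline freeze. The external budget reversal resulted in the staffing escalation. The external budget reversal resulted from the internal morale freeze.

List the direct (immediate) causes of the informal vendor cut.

Upstream contributors include the internal morale freeze, the external budget reversal, but only the communication change, the last-minute deadline freeze, the vendor slip feed directly into the informal vendor cut.

the communication change, the last-minute deadline freeze, the vendor slip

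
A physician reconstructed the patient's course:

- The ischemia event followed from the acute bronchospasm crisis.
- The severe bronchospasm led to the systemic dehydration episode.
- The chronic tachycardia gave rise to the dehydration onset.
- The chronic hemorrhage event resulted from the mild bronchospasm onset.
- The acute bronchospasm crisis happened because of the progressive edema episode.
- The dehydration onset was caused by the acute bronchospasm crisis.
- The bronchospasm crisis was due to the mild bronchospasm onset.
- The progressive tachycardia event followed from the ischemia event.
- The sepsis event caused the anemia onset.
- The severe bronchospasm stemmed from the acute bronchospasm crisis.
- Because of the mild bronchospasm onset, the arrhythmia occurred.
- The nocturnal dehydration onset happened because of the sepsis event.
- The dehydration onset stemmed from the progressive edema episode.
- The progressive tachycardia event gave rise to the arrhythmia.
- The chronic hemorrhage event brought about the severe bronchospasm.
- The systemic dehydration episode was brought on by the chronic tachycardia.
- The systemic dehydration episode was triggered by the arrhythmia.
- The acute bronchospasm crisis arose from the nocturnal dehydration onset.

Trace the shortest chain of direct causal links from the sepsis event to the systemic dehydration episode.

the sepsis event → the nocturnal dehydration onset → the acute bronchospasm crisis → the severe bronchospasm → the systemic dehydration episode

the sepsis event → the nocturnal dehydration onset
the nocturnal dehydration onset → the acute bronchospasm crisis
the acute bronchospasm crisis → the severe bronchospasm
the severe bronchospasm → the systemic dehydration episode
Length: 4 steps.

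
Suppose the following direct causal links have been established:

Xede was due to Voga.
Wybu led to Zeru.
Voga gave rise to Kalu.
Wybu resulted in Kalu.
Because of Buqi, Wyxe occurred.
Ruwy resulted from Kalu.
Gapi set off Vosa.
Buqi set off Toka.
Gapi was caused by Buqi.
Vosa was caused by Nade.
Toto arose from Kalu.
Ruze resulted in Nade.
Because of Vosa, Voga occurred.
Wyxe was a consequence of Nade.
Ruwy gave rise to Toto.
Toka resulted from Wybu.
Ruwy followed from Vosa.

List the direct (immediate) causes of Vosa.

Upstream contributors include Buqi, Ruze, but only Gapi, Nade feed directly into Vosa.

Gapi, Nade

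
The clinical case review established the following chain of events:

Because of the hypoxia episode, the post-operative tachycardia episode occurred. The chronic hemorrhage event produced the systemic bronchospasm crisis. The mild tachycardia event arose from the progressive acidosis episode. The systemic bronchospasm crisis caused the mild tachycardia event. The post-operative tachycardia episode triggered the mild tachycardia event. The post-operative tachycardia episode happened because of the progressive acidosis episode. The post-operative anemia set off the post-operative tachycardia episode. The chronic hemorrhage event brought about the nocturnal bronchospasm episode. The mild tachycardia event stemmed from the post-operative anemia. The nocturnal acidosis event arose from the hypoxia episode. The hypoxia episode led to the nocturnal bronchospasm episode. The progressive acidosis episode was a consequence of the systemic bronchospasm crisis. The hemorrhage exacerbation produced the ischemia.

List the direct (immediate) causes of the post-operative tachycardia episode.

the hypoxia episode, the post-operative anemia, the progressive acidosis episode

Upstream contributors include the chronic hemorrhage event, the systemic bronchospasm crisis, but only the hypoxia episode, the post-operative anemia, the progressive acidosis episode feed directly into the post-operative tachycardia episode.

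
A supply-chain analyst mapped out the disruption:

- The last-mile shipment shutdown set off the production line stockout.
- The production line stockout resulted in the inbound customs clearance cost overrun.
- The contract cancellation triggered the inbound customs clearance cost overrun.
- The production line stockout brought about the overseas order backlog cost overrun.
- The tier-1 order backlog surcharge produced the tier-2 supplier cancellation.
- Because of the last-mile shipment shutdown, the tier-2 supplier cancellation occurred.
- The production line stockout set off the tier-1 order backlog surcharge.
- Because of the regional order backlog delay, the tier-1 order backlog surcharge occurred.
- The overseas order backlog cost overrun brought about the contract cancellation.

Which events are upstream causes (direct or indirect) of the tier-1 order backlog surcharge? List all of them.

the last-mile shipment shutdown, the production line stockout, the regional order backlog delay

Immediate causes of the tier-1 order backlog surcharge: the production line stockout, the regional order backlog delay.
Further upstream: the last-mile shipment shutdown.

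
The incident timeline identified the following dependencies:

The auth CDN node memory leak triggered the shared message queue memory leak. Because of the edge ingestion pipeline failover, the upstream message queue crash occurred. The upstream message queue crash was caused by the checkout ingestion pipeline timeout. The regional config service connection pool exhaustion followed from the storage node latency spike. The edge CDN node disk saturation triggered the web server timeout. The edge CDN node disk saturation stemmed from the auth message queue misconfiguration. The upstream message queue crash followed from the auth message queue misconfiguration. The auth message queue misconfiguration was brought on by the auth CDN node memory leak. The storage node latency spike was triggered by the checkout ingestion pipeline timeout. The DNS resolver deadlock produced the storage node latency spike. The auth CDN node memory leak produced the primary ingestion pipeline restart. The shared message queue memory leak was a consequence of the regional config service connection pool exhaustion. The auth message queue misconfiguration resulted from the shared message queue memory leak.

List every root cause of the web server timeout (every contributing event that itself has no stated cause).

the DNS resolver deadlock, the auth CDN node memory leak, the checkout ingestion pipeline timeout

Tracing upstream from the web server timeout: the web server timeout ← the edge CDN node disk saturation ← the auth message queue misconfiguration ← the auth CDN node memory leak.
A separate upstream branch: the web server timeout ← the edge CDN node disk saturation ← the auth message queue misconfiguration ← the shared message queue memory leak ← the regional config service connection pool exhaustion ← the storage node latency spike ← the DNS resolver deadlock.
A separate upstream branch: the web server timeout ← the edge CDN node disk saturation ← the auth message queue misconfiguration ← the shared message queue memory leak ← the regional config service connection pool exhaustion ← the storage node latency spike ← the checkout ingestion pipeline timeout.
Each of those chain origins has no stated cause.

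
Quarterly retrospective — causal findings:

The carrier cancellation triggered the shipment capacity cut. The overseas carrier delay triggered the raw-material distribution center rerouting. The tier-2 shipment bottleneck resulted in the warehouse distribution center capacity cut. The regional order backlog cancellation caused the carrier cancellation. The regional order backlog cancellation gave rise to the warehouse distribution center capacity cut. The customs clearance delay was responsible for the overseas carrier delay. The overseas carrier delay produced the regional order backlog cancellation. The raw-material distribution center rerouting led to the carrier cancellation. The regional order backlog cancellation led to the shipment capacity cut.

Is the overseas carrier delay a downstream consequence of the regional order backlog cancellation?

The regional order backlog cancellation leads to the carrier cancellation, the shipment capacity cut, the warehouse distribution center capacity cut; the overseas carrier delay is not among them.

No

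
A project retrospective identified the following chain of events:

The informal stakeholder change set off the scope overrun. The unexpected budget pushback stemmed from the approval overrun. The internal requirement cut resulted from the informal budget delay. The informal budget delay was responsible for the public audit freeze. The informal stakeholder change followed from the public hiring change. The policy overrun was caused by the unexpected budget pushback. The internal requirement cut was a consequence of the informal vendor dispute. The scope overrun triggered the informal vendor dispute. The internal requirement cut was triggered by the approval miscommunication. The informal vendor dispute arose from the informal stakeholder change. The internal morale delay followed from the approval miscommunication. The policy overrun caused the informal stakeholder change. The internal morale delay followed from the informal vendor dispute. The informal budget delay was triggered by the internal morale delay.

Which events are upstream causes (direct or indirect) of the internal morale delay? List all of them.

the approval miscommunication, the approval overrun, the informal stakeholder change, the informal vendor dispute, the policy overrun, the public hiring change, the scope overrun, the unexpected budget pushback

Immediate causes of the internal morale delay: the approval miscommunication, the informal vendor dispute.
Further upstream: the approval overrun, the public hiring change, the unexpected budget pushback, the policy overrun, the informal stakeholder change, the scope overrun.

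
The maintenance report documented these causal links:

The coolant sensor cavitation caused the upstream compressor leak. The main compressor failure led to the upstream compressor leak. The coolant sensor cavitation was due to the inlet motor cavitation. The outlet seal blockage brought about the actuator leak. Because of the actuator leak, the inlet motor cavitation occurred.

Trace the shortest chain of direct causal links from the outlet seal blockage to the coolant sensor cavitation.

the outlet seal blockage → the actuator leak → the inlet motor cavitation → the coolant sensor cavitation

the outlet seal blockage → the actuator leak
the actuator leak → the inlet motor cavitation
the inlet motor cavitation → the coolant sensor cavitation
Length: 3 steps.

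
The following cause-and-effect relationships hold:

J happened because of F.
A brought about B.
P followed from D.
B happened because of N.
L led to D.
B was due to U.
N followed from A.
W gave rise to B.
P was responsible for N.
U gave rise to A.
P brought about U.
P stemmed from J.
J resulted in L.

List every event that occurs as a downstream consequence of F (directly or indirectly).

A, B, D, J, L, N, P, U

Direct effects: J.
2 steps out: L, P.
3 steps out: D, U, N.
4 steps out: A, B.
Not reachable from it: W.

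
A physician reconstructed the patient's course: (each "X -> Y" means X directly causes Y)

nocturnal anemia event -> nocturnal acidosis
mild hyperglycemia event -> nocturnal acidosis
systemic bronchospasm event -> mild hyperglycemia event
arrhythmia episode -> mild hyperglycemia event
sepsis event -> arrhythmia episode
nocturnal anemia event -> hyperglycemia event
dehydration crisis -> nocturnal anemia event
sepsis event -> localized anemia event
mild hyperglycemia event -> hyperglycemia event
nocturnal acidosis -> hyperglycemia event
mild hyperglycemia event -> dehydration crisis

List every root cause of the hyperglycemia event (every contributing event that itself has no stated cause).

Tracing upstream from the hyperglycemia event: the hyperglycemia event ← the mild hyperglycemia event ← the arrhythmia episode ← the sepsis event.
A separate upstream branch: the hyperglycemia event ← the mild hyperglycemia event ← the systemic bronchospasm event.
Each of those chain origins has no stated cause.

the sepsis event, the systemic bronchospasm event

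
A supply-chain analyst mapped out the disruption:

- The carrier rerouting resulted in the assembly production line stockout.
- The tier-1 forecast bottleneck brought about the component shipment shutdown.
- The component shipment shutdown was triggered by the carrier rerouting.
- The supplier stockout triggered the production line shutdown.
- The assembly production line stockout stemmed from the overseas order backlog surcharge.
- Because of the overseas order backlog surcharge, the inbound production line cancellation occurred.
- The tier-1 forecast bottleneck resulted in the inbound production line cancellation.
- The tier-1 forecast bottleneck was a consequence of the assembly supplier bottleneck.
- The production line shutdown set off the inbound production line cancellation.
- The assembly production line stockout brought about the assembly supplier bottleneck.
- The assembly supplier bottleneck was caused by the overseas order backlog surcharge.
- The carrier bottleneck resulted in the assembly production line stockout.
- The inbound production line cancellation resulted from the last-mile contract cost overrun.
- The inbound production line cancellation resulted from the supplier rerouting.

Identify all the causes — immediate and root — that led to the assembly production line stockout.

the carrier bottleneck, the carrier rerouting, the overseas order backlog surcharge

Immediate causes of the assembly production line stockout: the overseas order backlog surcharge, the carrier rerouting, the carrier bottleneck.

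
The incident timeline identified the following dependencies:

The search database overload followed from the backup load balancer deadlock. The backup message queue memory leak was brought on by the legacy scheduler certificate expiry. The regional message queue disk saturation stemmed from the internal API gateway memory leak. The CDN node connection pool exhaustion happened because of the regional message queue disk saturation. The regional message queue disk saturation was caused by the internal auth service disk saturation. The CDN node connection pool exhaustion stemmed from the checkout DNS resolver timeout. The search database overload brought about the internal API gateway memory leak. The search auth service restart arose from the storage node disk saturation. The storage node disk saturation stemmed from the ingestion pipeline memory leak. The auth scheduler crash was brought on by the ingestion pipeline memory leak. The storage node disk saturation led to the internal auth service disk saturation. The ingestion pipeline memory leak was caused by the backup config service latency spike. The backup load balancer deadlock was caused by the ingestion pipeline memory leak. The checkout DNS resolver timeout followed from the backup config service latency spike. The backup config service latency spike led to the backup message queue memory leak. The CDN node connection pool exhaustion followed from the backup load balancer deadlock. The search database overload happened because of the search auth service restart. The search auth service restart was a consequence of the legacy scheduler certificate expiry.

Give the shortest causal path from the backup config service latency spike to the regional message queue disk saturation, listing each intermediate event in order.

the backup config service latency spike → the ingestion pipeline memory leak → the storage node disk saturation → the internal auth service disk saturation → the regional message queue disk saturation

the backup config service latency spike → the ingestion pipeline memory leak
the ingestion pipeline memory leak → the storage node disk saturation
the storage node disk saturation → the internal auth service disk saturation
the internal auth service disk saturation → the regional message queue disk saturation
Length: 4 steps.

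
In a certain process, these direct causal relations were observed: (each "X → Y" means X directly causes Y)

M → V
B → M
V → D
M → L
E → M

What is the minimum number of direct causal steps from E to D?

Shortest chain: E → M → V → D.

3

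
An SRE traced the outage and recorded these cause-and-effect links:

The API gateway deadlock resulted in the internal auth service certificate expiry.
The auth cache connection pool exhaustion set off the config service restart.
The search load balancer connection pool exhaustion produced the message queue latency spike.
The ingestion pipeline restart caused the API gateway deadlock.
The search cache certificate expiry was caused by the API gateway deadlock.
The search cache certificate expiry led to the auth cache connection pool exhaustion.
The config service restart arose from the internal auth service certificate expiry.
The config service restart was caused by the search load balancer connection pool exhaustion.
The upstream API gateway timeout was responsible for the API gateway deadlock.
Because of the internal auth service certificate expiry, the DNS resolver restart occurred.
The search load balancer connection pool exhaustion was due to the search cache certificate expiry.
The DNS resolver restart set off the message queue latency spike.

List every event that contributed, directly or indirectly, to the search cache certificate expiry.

the API gateway deadlock, the ingestion pipeline restart, the upstream API gateway timeout

Immediate cause of the search cache certificate expiry: the API gateway deadlock.
Further upstream: the upstream API gateway timeout, the ingestion pipeline restart.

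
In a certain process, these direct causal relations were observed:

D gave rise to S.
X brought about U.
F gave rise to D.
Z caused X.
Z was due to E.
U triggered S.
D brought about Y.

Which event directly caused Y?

Upstream contributors include F, but only D feeds directly into Y.

D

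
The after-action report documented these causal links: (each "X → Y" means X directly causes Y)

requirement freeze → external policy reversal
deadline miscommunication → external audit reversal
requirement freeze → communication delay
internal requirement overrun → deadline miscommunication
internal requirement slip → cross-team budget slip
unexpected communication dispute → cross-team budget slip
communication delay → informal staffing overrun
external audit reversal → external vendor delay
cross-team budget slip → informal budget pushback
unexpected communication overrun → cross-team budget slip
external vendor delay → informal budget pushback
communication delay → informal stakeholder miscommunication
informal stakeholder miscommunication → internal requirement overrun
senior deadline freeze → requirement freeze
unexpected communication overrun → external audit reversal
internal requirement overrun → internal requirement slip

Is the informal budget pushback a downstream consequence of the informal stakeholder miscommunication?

There is a causal chain: the informal stakeholder miscommunication → the internal requirement overrun → the internal requirement slip → the cross-team budget slip → the informal budget pushback.

Yes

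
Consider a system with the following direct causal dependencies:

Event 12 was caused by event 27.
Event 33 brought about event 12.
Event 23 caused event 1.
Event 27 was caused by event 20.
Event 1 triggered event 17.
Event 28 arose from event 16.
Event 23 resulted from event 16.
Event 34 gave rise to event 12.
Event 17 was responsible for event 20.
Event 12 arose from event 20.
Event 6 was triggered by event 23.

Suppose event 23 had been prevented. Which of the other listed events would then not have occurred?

Downstream of event 23: event 1, event 6, event 17, event 20, event 27, event 12.
Of those, still caused via another path: event 12.
The remainder have no surviving cause.

event 1, event 17, event 20, event 27, event 6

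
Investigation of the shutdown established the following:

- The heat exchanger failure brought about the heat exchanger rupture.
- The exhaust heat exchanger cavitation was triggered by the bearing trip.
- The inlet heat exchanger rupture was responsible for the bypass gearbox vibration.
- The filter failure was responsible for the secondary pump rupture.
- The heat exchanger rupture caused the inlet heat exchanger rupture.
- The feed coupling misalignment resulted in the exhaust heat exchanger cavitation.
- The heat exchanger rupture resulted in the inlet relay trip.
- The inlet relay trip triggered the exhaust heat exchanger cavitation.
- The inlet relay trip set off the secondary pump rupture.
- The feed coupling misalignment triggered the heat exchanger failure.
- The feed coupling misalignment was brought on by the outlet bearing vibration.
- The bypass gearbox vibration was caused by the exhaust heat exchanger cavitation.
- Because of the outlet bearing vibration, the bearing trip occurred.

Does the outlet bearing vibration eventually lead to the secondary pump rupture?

There is a causal chain: the outlet bearing vibration → the feed coupling misalignment → the heat exchanger failure → the heat exchanger rupture → the inlet relay trip → the secondary pump rupture.

Yes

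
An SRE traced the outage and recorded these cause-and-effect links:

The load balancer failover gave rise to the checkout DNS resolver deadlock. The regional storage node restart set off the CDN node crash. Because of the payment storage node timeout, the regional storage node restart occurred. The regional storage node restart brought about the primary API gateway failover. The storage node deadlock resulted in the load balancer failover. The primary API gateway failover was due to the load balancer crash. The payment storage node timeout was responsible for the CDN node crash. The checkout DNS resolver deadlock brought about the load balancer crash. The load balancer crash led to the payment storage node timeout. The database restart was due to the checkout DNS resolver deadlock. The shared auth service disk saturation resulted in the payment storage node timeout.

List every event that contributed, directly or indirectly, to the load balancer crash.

Immediate cause of the load balancer crash: the checkout DNS resolver deadlock.
Further upstream: the storage node deadlock, the load balancer failover.

the checkout DNS resolver deadlock, the load balancer failover, the storage node deadlock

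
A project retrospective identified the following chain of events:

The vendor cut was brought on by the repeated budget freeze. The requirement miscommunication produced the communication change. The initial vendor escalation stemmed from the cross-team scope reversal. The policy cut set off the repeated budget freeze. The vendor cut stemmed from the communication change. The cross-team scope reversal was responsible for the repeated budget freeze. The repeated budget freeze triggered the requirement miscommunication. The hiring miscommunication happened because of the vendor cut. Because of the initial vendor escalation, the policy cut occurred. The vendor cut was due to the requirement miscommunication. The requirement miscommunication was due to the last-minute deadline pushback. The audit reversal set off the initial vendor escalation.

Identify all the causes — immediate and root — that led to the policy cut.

Immediate cause of the policy cut: the initial vendor escalation.
Further upstream: the audit reversal, the cross-team scope reversal.

the audit reversal, the cross-team scope reversal, the initial vendor escalation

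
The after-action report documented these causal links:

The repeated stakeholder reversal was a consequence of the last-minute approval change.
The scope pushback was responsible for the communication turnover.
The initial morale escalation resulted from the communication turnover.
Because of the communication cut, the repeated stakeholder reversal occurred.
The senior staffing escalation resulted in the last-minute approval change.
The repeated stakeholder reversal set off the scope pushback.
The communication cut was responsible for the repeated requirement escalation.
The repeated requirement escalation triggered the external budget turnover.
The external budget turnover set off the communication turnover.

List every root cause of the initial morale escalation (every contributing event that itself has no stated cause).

Tracing upstream from the initial morale escalation: the initial morale escalation ← the communication turnover ← the scope pushback ← the repeated stakeholder reversal ← the last-minute approval change ← the senior staffing escalation.
A separate upstream branch: the initial morale escalation ← the communication turnover ← the external budget turnover ← the repeated requirement escalation ← the communication cut.
Each of those chain origins has no stated cause.

the communication cut, the senior staffing escalation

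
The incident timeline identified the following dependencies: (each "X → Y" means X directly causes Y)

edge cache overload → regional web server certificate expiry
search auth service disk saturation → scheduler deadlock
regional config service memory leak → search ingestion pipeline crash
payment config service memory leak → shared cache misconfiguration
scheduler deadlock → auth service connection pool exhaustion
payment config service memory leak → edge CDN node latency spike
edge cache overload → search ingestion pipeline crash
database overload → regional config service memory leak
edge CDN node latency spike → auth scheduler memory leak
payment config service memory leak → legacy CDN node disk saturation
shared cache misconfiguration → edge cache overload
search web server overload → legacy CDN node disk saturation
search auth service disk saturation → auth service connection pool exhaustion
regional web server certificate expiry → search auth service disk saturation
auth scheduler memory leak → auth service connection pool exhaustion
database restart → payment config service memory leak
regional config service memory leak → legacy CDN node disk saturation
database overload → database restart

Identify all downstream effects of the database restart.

the auth scheduler memory leak, the auth service connection pool exhaustion, the edge CDN node latency spike, the edge cache overload, the legacy CDN node disk saturation, the payment config service memory leak, the regional web server certificate expiry, the scheduler deadlock, the search auth service disk saturation, the search ingestion pipeline crash, the shared cache misconfiguration

Direct effects: the payment config service memory leak.
2 steps out: the legacy CDN node disk saturation, the shared cache misconfiguration, the edge CDN node latency spike.
3 steps out: the edge cache overload, the auth scheduler memory leak.
4 steps out: the regional web server certificate expiry, the search ingestion pipeline crash, the auth service connection pool exhaustion.
5 steps out: the search auth service disk saturation.
6 steps out: the scheduler deadlock.
Not reachable from it: the database overload, the regional config service memory leak, the search web server overload.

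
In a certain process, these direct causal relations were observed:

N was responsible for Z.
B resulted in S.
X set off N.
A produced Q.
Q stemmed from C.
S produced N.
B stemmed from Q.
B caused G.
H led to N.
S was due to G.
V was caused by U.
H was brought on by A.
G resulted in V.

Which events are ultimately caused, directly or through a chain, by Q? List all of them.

Direct effects: B.
2 steps out: G, S.
3 steps out: N, V.
4 steps out: Z.
Not reachable from it: C, A, H, X, U.

B, G, N, S, V, Z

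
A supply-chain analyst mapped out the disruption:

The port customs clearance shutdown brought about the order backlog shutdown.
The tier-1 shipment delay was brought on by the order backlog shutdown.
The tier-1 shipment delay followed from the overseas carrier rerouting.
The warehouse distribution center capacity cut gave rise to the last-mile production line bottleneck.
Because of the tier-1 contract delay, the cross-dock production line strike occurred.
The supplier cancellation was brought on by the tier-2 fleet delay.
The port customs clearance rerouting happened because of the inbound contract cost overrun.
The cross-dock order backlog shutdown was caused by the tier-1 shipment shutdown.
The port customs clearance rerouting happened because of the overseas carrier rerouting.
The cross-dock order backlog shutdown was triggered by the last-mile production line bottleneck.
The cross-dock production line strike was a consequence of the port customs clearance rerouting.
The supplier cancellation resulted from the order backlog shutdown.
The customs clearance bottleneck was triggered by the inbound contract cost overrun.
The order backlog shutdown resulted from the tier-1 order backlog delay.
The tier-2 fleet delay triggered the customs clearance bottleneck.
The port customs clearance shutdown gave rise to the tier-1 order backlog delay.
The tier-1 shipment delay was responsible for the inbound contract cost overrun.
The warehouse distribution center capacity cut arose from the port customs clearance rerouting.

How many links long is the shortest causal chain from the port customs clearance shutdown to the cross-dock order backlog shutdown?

Shortest chain: the port customs clearance shutdown → the order backlog shutdown → the tier-1 shipment delay → the inbound contract cost overrun → the port customs clearance rerouting → the warehouse distribution center capacity cut → the last-mile production line bottleneck → the cross-dock order backlog shutdown.

7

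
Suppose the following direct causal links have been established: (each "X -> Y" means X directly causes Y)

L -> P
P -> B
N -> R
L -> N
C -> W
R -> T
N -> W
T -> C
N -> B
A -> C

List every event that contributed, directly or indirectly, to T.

L, N, R

Immediate cause of T: R.
Further upstream: L, N.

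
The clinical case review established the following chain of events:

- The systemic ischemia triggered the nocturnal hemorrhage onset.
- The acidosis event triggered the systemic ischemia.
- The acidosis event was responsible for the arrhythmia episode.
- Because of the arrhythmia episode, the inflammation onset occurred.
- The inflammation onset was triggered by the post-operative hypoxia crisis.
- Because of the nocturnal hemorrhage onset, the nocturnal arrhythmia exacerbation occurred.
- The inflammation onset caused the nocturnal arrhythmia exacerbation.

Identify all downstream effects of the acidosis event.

the arrhythmia episode, the inflammation onset, the nocturnal arrhythmia exacerbation, the nocturnal hemorrhage onset, the systemic ischemia

Direct effects: the systemic ischemia, the arrhythmia episode.
2 steps out: the nocturnal hemorrhage onset, the inflammation onset.
3 steps out: the nocturnal arrhythmia exacerbation.
Not reachable from it: the post-operative hypoxia crisis.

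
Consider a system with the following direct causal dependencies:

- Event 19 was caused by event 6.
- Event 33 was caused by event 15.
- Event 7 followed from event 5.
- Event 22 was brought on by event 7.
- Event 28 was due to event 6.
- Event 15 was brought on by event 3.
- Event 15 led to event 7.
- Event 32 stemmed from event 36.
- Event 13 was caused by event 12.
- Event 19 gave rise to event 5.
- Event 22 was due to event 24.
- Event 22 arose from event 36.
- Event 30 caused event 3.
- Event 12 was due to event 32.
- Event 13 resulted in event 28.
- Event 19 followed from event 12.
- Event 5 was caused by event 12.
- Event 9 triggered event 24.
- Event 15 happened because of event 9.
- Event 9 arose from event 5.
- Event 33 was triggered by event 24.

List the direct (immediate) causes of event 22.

Upstream contributors include event 6, event 32, event 12, event 19, event 30, event 5, event 9, event 3, event 15, but only event 24, event 36, event 7 feed directly into event 22.

event 24, event 36, event 7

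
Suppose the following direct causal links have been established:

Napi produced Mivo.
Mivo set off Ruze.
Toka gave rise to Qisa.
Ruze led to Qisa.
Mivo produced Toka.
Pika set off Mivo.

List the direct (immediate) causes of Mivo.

Napi, Pika

Napi, Pika → Mivo with nothing further upstream stated.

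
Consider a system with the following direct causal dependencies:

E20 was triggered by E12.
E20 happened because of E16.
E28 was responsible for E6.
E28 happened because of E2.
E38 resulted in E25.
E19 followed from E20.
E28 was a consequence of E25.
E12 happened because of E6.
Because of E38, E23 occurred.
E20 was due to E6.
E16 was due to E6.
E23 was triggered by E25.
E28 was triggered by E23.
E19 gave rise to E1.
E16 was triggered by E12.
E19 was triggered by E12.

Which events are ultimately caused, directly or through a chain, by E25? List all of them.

Direct effects: E23, E28.
2 steps out: E6.
3 steps out: E12, E16, E20.
4 steps out: E19.
5 steps out: E1.
Not reachable from it: E38, E2.

E1, E12, E16, E19, E20, E23, E28, E6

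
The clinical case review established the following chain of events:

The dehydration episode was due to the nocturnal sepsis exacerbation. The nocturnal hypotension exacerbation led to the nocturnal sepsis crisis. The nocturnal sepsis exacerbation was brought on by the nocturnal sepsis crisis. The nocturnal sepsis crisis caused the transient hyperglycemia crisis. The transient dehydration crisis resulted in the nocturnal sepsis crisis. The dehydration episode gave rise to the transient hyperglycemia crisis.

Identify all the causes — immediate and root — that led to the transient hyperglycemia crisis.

Immediate causes of the transient hyperglycemia crisis: the nocturnal sepsis crisis, the dehydration episode.
Further upstream: the transient dehydration crisis, the nocturnal sepsis exacerbation, the nocturnal hypotension exacerbation.

the dehydration episode, the nocturnal hypotension exacerbation, the nocturnal sepsis crisis, the nocturnal sepsis exacerbation, the transient dehydration crisis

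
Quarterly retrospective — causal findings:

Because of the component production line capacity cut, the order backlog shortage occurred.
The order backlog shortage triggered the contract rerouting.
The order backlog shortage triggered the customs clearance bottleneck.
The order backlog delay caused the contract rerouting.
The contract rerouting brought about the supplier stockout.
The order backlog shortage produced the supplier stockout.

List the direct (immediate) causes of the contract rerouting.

Upstream contributors include the component production line capacity cut, but only the order backlog delay, the order backlog shortage feed directly into the contract rerouting.

the order backlog delay, the order backlog shortage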